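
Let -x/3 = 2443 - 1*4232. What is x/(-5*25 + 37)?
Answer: -5367/88 ≈ -60.989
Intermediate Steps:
x = 5367 (x = -3*(2443 - 1*4232) = -3*(2443 - 4232) = -3*(-1789) = 5367)
x/(-5*25 + 37) = 5367/(-5*25 + 37) = 5367/(-125 + 37) = 5367/(-88) = 5367*(-1/88) = -5367/88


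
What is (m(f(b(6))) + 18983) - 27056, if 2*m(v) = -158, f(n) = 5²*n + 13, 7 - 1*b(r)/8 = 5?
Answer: -8152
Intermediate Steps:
b(r) = 16 (b(r) = 56 - 8*5 = 56 - 40 = 16)
f(n) = 13 + 25*n (f(n) = 25*n + 13 = 13 + 25*n)
m(v) = -79 (m(v) = (½)*(-158) = -79)
(m(f(b(6))) + 18983) - 27056 = (-79 + 18983) - 27056 = 18904 - 27056 = -8152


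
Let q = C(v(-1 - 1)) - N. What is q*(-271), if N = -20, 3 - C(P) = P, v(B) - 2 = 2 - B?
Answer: -4607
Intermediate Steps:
v(B) = 4 - B (v(B) = 2 + (2 - B) = 4 - B)
C(P) = 3 - P
q = 17 (q = (3 - (4 - (-1 - 1))) - 1*(-20) = (3 - (4 - 1*(-2))) + 20 = (3 - (4 + 2)) + 20 = (3 - 1*6) + 20 = (3 - 6) + 20 = -3 + 20 = 17)
q*(-271) = 17*(-271) = -4607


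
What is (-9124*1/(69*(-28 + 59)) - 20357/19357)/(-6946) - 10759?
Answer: -3094250645543831/287596511358 ≈ -10759.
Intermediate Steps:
(-9124*1/(69*(-28 + 59)) - 20357/19357)/(-6946) - 10759 = (-9124/(69*31) - 20357*1/19357)*(-1/6946) - 10759 = (-9124/2139 - 20357/19357)*(-1/6946) - 10759 = -220156891/41404623*(-1/6946) - 10759 = 220156891/287596511358 - 10759 = -3094250645543831/287596511358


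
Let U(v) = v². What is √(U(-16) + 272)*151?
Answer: 604*√33 ≈ 3469.7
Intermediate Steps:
√(U(-16) + 272)*151 = √((-16)² + 272)*151 = √(256 + 272)*151 = √528*151 = (4*√33)*151 = 604*√33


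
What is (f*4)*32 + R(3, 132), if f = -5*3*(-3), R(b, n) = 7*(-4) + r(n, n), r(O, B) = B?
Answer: 5864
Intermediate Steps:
R(b, n) = -28 + n (R(b, n) = 7*(-4) + n = -28 + n)
f = 45 (f = -15*(-3) = 45)
(f*4)*32 + R(3, 132) = (45*4)*32 + (-28 + 132) = 180*32 + 104 = 5760 + 104 = 5864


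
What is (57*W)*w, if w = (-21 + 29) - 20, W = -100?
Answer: 68400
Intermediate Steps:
w = -12 (w = 8 - 20 = -12)
(57*W)*w = (57*(-100))*(-12) = -5700*(-12) = 68400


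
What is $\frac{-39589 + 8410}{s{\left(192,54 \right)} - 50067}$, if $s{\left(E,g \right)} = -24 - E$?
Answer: $\frac{10393}{16761} \approx 0.62007$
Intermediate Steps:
$\frac{-39589 + 8410}{s{\left(192,54 \right)} - 50067} = \frac{-39589 + 8410}{\left(-24 - 192\right) - 50067} = - \frac{31179}{\left(-24 - 192\right) - 50067} = - \frac{31179}{-216 - 50067} = - \frac{31179}{-50283} = \left(-31179\right) \left(- \frac{1}{50283}\right) = \frac{10393}{16761}$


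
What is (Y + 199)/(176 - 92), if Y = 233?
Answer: 36/7 ≈ 5.1429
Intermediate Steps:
(Y + 199)/(176 - 92) = (233 + 199)/(176 - 92) = 432/84 = 432*(1/84) = 36/7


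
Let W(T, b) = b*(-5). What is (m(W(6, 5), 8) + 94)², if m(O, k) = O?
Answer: 4761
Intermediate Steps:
W(T, b) = -5*b
(m(W(6, 5), 8) + 94)² = (-5*5 + 94)² = (-25 + 94)² = 69² = 4761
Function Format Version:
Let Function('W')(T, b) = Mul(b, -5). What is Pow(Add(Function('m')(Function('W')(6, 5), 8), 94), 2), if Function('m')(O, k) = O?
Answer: 4761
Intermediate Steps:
Function('W')(T, b) = Mul(-5, b)
Pow(Add(Function('m')(Function('W')(6, 5), 8), 94), 2) = Pow(Add(Mul(-5, 5), 94), 2) = Pow(Add(-25, 94), 2) = Pow(69, 2) = 4761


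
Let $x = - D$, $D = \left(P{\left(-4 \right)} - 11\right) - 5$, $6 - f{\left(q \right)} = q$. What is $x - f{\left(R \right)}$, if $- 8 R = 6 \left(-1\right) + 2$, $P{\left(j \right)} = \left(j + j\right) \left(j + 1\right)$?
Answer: $- \frac{27}{2} \approx -13.5$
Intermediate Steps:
$P{\left(j \right)} = 2 j \left(1 + j\right)$
$R = \frac{1}{2}$ ($R = - \frac{6 \left(-1\right) + 2}{8} = - \frac{-6 + 2}{8} = \left(- \frac{1}{8}\right) \left(-4\right) = \frac{1}{2} \approx 0.5$)
$f{\left(q \right)} = 6 - q$
$D = 8$ ($D = \left(2 \left(-4\right) \left(1 - 4\right) - 11\right) - 5 = \left(2 \left(-4\right) \left(-3\right) - 11\right) - 5 = \left(24 - 11\right) - 5 = 13 - 5 = 8$)
$x = -8$ ($x = \left(-1\right) 8 = -8$)
$x - f{\left(R \right)} = -8 - \left(6 - \frac{1}{2}\right) = -8 - \frac{11}{2} = - \frac{27}{2}$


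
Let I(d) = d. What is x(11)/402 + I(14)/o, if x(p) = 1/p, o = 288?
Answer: 5183/106128 ≈ 0.048837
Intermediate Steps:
x(11)/402 + I(14)/o = 1/(11*402) + 14/288 = (1/11)*(1/402) + 14*(1/288) = 1/4422 + 7/144 = 5183/106128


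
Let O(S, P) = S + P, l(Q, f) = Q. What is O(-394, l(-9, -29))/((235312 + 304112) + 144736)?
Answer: -403/684160 ≈ -0.00058904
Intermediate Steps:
O(S, P) = P + S
O(-394, l(-9, -29))/((235312 + 304112) + 144736) = (-9 - 394)/((235312 + 304112) + 144736) = -403/(539424 + 144736) = -403/684160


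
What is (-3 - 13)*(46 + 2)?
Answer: -768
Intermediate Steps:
(-3 - 13)*(46 + 2) = -16*48 = -768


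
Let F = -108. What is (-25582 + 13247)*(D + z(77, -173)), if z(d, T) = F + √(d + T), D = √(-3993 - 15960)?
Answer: 1332180 - 49340*I*√6 - 37005*I*√2217 ≈ 1.3322e+6 - 1.8632e+6*I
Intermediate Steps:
D = 3*I*√2217 (D = √(-19953) = 3*I*√2217 ≈ 141.26*I)
z(d, T) = -108 + √(T + d) (z(d, T) = -108 + √(d + T) = -108 + √(T + d))
(-25582 + 13247)*(D + z(77, -173)) = (-25582 + 13247)*(3*I*√2217 + (-108 + √(-173 + 77))) = -12335*(3*I*√2217 + (-108 + √(-96))) = -12335*(3*I*√2217 + (-108 + 4*I*√6)) = -12335*(-108 + 3*I*√2217 + 4*I*√6) = 1332180 - 49340*I*√6 - 37005*I*√2217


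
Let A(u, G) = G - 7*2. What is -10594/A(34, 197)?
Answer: -10594/183 ≈ -57.891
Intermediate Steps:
A(u, G) = -14 + G (A(u, G) = G - 14 = -14 + G)
-10594/A(34, 197) = -10594/(-14 + 197) = -10594/183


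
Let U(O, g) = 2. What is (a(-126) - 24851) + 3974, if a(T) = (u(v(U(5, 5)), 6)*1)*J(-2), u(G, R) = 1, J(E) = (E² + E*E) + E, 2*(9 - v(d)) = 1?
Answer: -20871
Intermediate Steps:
v(d) = 17/2 (v(d) = 9 - ½*1 = 9 - ½ = 17/2)
J(E) = E + 2*E² (J(E) = (E² + E²) + E = 2*E² + E = E + 2*E²)
a(T) = 6 (a(T) = (1*1)*(-2*(1 + 2*(-2))) = 1*(-2*(1 - 4)) = 1*(-2*(-3)) = 1*6 = 6)
(a(-126) - 24851) + 3974 = (6 - 24851) + 3974 = -24845 + 3974 = -20871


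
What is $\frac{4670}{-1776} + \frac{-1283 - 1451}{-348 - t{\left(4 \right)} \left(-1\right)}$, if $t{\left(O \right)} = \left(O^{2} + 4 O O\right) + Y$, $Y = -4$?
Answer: $\frac{56021}{7548} \approx 7.422$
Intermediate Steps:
$t{\left(O \right)} = -4 + 5 O^{2}$ ($t{\left(O \right)} = \left(O^{2} + 4 O O\right) - 4 = \left(O^{2} + 4 O^{2}\right) - 4 = 5 O^{2} - 4 = -4 + 5 O^{2}$)
$\frac{4670}{-1776} + \frac{-1283 - 1451}{-348 - t{\left(4 \right)} \left(-1\right)} = \frac{4670}{-1776} + \frac{-1283 - 1451}{-348 - \left(-4 + 5 \cdot 4^{2}\right) \left(-1\right)} = 4670 \left(- \frac{1}{1776}\right) + \frac{-1283 - 1451}{-348 - \left(-4 + 5 \cdot 16\right) \left(-1\right)} = - \frac{2335}{888} - \frac{2734}{-348 - \left(-4 + 80\right) \left(-1\right)} = - \frac{2335}{888} - \frac{2734}{-348 - 76 \left(-1\right)} = - \frac{2335}{888} - \frac{2734}{-348 - -76} = - \frac{2335}{888} - \frac{2734}{-348 + 76} = - \frac{2335}{888} - \frac{2734}{-272} = - \frac{2335}{888} - - \frac{1367}{136} = - \frac{2335}{888} + \frac{1367}{136} = \frac{56021}{7548}$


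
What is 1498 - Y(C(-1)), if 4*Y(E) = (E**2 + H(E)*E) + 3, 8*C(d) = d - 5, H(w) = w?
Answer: 47903/32 ≈ 1497.0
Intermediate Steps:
C(d) = -5/8 + d/8 (C(d) = (d - 5)/8 = (-5 + d)/8 = -5/8 + d/8)
Y(E) = 3/4 + E**2/2 (Y(E) = ((E**2 + E*E) + 3)/4 = ((E**2 + E**2) + 3)/4 = (2*E**2 + 3)/4 = (3 + 2*E**2)/4 = 3/4 + E**2/2)
1498 - Y(C(-1)) = 1498 - (3/4 + (-5/8 + (1/8)*(-1))**2/2) = 1498 - (3/4 + (-5/8 - 1/8)**2/2) = 1498 - (3/4 + (-3/4)**2/2) = 1498 - (3/4 + (1/2)*(9/16)) = 1498 - (3/4 + 9/32) = 1498 - 1*33/32 = 1498 - 33/32 = 47903/32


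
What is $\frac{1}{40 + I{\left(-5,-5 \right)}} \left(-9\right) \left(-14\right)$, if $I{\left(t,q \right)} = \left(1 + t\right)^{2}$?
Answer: $\frac{9}{4} \approx 2.25$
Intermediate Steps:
$\frac{1}{40 + I{\left(-5,-5 \right)}} \left(-9\right) \left(-14\right) = \frac{1}{40 + \left(1 - 5\right)^{2}} \left(-9\right) \left(-14\right) = \frac{1}{40 + \left(-4\right)^{2}} \left(-9\right) \left(-14\right) = \frac{1}{40 + 16} \left(-9\right) \left(-14\right) = \frac{1}{56} \left(-9\right) \left(-14\right) = \left(- \frac{9}{56}\right) \left(-14\right) = \frac{9}{4}$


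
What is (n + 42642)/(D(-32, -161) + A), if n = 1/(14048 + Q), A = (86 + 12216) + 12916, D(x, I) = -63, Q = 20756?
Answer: 1484112169/875494620 ≈ 1.6952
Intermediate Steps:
A = 25218 (A = 12302 + 12916 = 25218)
n = 1/34804 (n = 1/(14048 + 20756) = 1/34804 ≈ 2.8732e-5)
(n + 42642)/(D(-32, -161) + A) = (1/34804 + 42642)/(-63 + 25218) = (1484112169/34804)/25155 = (1484112169/34804)*(1/25155) = 1484112169/875494620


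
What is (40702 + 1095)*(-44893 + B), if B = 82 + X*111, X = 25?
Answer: -1756978692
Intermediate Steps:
B = 2857 (B = 82 + 25*111 = 82 + 2775 = 2857)
(40702 + 1095)*(-44893 + B) = (40702 + 1095)*(-44893 + 2857) = 41797*(-42036) = -1756978692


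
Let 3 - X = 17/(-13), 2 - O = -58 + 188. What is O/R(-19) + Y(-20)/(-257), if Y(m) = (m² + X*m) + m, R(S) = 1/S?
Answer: 8121492/3341 ≈ 2430.9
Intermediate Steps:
O = -128 (O = 2 - (-58 + 188) = 2 - 1*130 = 2 - 130 = -128)
X = 56/13 (X = 3 - 17/(-13) = 3 - 17*(-1)/13 = 3 - 1*(-17/13) = 3 + 17/13 = 56/13 ≈ 4.3077)
Y(m) = m² + 69*m/13 (Y(m) = (m² + 56*m/13) + m = m² + 69*m/13)
O/R(-19) + Y(-20)/(-257) = -128/(1/(-19)) + ((1/13)*(-20)*(69 + 13*(-20)))/(-257) = -128/(-1/19) + ((1/13)*(-20)*(69 - 260))*(-1/257) = -128*(-19) + ((1/13)*(-20)*(-191))*(-1/257) = 2432 + (3820/13)*(-1/257) = 2432 - 3820/3341 = 8121492/3341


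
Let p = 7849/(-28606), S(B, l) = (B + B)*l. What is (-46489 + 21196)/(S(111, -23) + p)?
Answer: 723531558/146070085 ≈ 4.9533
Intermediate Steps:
S(B, l) = 2*B*l (S(B, l) = (2*B)*l = 2*B*l)
p = -7849/28606 (p = 7849*(-1/28606) = -7849/28606 ≈ -0.27438)
(-46489 + 21196)/(S(111, -23) + p) = (-46489 + 21196)/(2*111*(-23) - 7849/28606) = -25293/(-5106 - 7849/28606) = -25293/(-146070085/28606) = -25293*(-28606/146070085) = 723531558/146070085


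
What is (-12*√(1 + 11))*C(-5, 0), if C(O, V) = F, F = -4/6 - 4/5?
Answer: 176*√3/5 ≈ 60.968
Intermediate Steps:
F = -22/15 (F = -4*⅙ - 4*⅕ = -⅔ - ⅘ = -22/15 ≈ -1.4667)
C(O, V) = -22/15
(-12*√(1 + 11))*C(-5, 0) = -12*√(1 + 11)*(-22/15) = -24*√3*(-22/15) = 176*√3/5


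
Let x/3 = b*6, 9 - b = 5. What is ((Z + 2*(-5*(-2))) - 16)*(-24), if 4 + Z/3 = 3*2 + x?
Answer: -5424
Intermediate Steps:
b = 4 (b = 9 - 1*5 = 9 - 5 = 4)
x = 72 (x = 3*(4*6) = 3*24 = 72)
Z = 222 (Z = -12 + 3*(3*2 + 72) = -12 + 3*(6 + 72) = -12 + 3*78 = -12 + 234 = 222)
((Z + 2*(-5*(-2))) - 16)*(-24) = ((222 + 2*(-5*(-2))) - 16)*(-24) = ((222 + 2*10) - 16)*(-24) = ((222 + 20) - 16)*(-24) = (242 - 16)*(-24) = 226*(-24) = -5424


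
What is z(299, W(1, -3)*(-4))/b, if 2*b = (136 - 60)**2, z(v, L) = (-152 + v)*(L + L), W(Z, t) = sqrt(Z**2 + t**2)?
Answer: -147*sqrt(10)/361 ≈ -1.2877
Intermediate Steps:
z(v, L) = 2*L*(-152 + v) (z(v, L) = (-152 + v)*(2*L) = 2*L*(-152 + v))
b = 2888 (b = (136 - 60)**2/2 = (1/2)*76**2 = (1/2)*5776 = 2888)
z(299, W(1, -3)*(-4))/b = (2*(sqrt(1**2 + (-3)**2)*(-4))*(-152 + 299))/2888 = (2*(sqrt(1 + 9)*(-4))*147)*(1/2888) = (2*(sqrt(10)*(-4))*147)*(1/2888) = (2*(-4*sqrt(10))*147)*(1/2888) = -1176*sqrt(10)*(1/2888) = -147*sqrt(10)/361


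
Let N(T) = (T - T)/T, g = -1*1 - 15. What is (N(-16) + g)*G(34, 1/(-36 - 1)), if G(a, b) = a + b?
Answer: -20112/37 ≈ -543.57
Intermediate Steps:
g = -16 (g = -1 - 15 = -16)
N(T) = 0 (N(T) = 0/T = 0)
(N(-16) + g)*G(34, 1/(-36 - 1)) = (0 - 16)*(34 + 1/(-36 - 1)) = -16*(34 + 1/(-37)) = -16*(34 - 1/37) = -16*1257/37 = -20112/37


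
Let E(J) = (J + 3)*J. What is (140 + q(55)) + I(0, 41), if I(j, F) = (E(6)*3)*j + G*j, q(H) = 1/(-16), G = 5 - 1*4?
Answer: 2239/16 ≈ 139.94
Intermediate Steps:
G = 1 (G = 5 - 4 = 1)
E(J) = J*(3 + J) (E(J) = (3 + J)*J = J*(3 + J))
q(H) = -1/16
I(j, F) = 163*j (I(j, F) = ((6*(3 + 6))*3)*j + 1*j = ((6*9)*3)*j + j = (54*3)*j + j = 162*j + j = 163*j)
(140 + q(55)) + I(0, 41) = (140 - 1/16) + 163*0 = 2239/16 + 0 = 2239/16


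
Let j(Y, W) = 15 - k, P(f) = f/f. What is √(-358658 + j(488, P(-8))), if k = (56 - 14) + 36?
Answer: I*√358721 ≈ 598.93*I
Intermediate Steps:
P(f) = 1
k = 78 (k = 42 + 36 = 78)
j(Y, W) = -63 (j(Y, W) = 15 - 1*78 = 15 - 78 = -63)
√(-358658 + j(488, P(-8))) = √(-358658 - 63) = √(-358721) = I*√358721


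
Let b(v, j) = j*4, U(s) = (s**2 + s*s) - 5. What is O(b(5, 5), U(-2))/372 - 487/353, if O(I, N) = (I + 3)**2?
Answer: 5573/131316 ≈ 0.042440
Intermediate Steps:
U(s) = -5 + 2*s**2 (U(s) = (s**2 + s**2) - 5 = 2*s**2 - 5 = -5 + 2*s**2)
b(v, j) = 4*j
O(I, N) = (3 + I)**2
O(b(5, 5), U(-2))/372 - 487/353 = (3 + 4*5)**2/372 - 487/353 = (3 + 20)**2*(1/372) - 487*1/353 = 23**2*(1/372) - 487/353 = 529*(1/372) - 487/353 = 529/372 - 487/353 = 5573/131316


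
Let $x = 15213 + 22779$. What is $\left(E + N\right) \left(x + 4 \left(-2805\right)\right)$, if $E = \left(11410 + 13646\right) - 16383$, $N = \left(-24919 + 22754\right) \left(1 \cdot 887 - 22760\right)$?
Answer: $1268021458296$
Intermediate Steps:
$N = 47355045$ ($N = - 2165 \left(887 - 22760\right) = \left(-2165\right) \left(-21873\right) = 47355045$)
$x = 37992$
$E = 8673$ ($E = 25056 - 16383 = 8673$)
$\left(E + N\right) \left(x + 4 \left(-2805\right)\right) = \left(8673 + 47355045\right) \left(37992 + 4 \left(-2805\right)\right) = 47363718 \left(37992 - 11220\right) = 47363718 \cdot 26772 = 1268021458296$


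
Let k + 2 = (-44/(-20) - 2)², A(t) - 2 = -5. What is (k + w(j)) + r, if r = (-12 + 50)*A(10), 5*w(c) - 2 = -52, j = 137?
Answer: -3149/25 ≈ -125.96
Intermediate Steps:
A(t) = -3 (A(t) = 2 - 5 = -3)
w(c) = -10 (w(c) = ⅖ + (⅕)*(-52) = ⅖ - 52/5 = -10)
k = -49/25 (k = -2 + (-44/(-20) - 2)² = -2 + (-44*(-1/20) - 2)² = -2 + (11/5 - 2)² = -2 + (⅕)² = -2 + 1/25 = -49/25 ≈ -1.9600)
r = -114 (r = (-12 + 50)*(-3) = 38*(-3) = -114)
(k + w(j)) + r = (-49/25 - 10) - 114 = -299/25 - 114 = -3149/25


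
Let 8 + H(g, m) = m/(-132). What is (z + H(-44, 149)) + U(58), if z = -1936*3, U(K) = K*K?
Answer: -323813/132 ≈ -2453.1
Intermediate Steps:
U(K) = K**2
H(g, m) = -8 - m/132 (H(g, m) = -8 + m/(-132) = -8 + m*(-1/132) = -8 - m/132)
z = -5808
(z + H(-44, 149)) + U(58) = (-5808 + (-8 - 1/132*149)) + 58**2 = (-5808 + (-8 - 149/132)) + 3364 = (-5808 - 1205/132) + 3364 = -767861/132 + 3364 = -323813/132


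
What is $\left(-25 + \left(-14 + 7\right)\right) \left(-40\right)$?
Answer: $1280$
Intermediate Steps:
$\left(-25 + \left(-14 + 7\right)\right) \left(-40\right) = \left(-25 - 7\right) \left(-40\right) = \left(-32\right) \left(-40\right) = 1280$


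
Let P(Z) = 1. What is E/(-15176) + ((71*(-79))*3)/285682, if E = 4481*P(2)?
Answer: -767753797/2167755016 ≈ -0.35417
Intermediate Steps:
E = 4481 (E = 4481*1 = 4481)
E/(-15176) + ((71*(-79))*3)/285682 = 4481/(-15176) + ((71*(-79))*3)/285682 = 4481*(-1/15176) - 5609*3*(1/285682) = -4481/15176 - 16827*1/285682 = -4481/15176 - 16827/285682 = -767753797/2167755016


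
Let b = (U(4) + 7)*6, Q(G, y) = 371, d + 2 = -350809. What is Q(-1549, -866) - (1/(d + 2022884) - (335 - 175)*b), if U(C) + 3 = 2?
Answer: 10251479562/1672073 ≈ 6131.0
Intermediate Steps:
d = -350811 (d = -2 - 350809 = -350811)
U(C) = -1 (U(C) = -3 + 2 = -1)
b = 36 (b = (-1 + 7)*6 = 6*6 = 36)
Q(-1549, -866) - (1/(d + 2022884) - (335 - 175)*b) = 371 - (1/(-350811 + 2022884) - (335 - 175)*36) = 371 - (1/1672073 - 160*36) = 371 - (1/1672073 - 1*5760) = 371 - (1/1672073 - 5760) = 371 - 1*(-9631140479/1672073) = 371 + 9631140479/1672073 = 10251479562/1672073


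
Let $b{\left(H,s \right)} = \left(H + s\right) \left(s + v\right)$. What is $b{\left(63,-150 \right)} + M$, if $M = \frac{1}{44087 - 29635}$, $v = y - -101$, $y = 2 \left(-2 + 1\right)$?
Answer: $\frac{64123525}{14452} \approx 4437.0$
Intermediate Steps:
$y = -2$ ($y = 2 \left(-1\right) = -2$)
$v = 99$ ($v = -2 - -101 = -2 + 101 = 99$)
$b{\left(H,s \right)} = \left(99 + s\right) \left(H + s\right)$ ($b{\left(H,s \right)} = \left(H + s\right) \left(s + 99\right) = \left(H + s\right) \left(99 + s\right) = \left(99 + s\right) \left(H + s\right)$)
$M = \frac{1}{14452} \approx 6.9195 \cdot 10^{-5}$
$b{\left(63,-150 \right)} + M = \left(\left(-150\right)^{2} + 99 \cdot 63 + 99 \left(-150\right) + 63 \left(-150\right)\right) + \frac{1}{14452} = \left(22500 + 6237 - 14850 - 9450\right) + \frac{1}{14452} = 4437 + \frac{1}{14452} = \frac{64123525}{14452}$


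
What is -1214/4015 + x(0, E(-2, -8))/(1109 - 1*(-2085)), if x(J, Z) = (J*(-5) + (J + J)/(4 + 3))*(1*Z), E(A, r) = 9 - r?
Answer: -1214/4015 ≈ -0.30237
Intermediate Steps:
x(J, Z) = -33*J*Z/7 (x(J, Z) = (-5*J + (2*J)/7)*Z = (-5*J + (2*J)*(⅐))*Z = (-5*J + 2*J/7)*Z = (-33*J/7)*Z = -33*J*Z/7)
-1214/4015 + x(0, E(-2, -8))/(1109 - 1*(-2085)) = -1214/4015 + (-33/7*0*(9 - 1*(-8)))/(1109 - 1*(-2085)) = -1214*1/4015 + (-33/7*0*(9 + 8))/(1109 + 2085) = -1214/4015 - 33/7*0*17/3194 = -1214/4015 + 0*(1/3194) = -1214/4015 + 0 = -1214/4015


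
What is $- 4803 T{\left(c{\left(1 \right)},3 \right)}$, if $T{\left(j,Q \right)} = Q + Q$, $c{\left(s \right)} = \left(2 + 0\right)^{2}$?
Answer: $-28818$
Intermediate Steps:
$c{\left(s \right)} = 4$ ($c{\left(s \right)} = 2^{2} = 4$)
$T{\left(j,Q \right)} = 2 Q$
$- 4803 T{\left(c{\left(1 \right)},3 \right)} = - 4803 \cdot 2 \cdot 3 = \left(-4803\right) 6 = -28818$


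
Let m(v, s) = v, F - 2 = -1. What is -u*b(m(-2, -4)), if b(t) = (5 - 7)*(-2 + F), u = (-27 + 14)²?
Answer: -338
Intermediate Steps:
F = 1 (F = 2 - 1 = 1)
u = 169 (u = (-13)² = 169)
b(t) = 2 (b(t) = (5 - 7)*(-2 + 1) = -2*(-1) = 2)
-u*b(m(-2, -4)) = -169*2 = -1*338 = -338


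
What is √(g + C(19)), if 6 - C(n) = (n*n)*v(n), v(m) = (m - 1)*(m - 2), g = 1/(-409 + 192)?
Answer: 37*I*√3799453/217 ≈ 332.36*I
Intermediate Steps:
g = -1/217 (g = 1/(-217) = -1/217 ≈ -0.0046083)
v(m) = (-1 + m)*(-2 + m)
C(n) = 6 - n²*(2 + n² - 3*n) (C(n) = 6 - n*n*(2 + n² - 3*n) = 6 - n²*(2 + n² - 3*n))
√(g + C(19)) = √(-1/217 + (6 + 19²*(-2 - 1*19² + 3*19))) = √(-1/217 + (6 + 361*(-2 - 1*361 + 57))) = √(-1/217 + (6 + 361*(-2 - 361 + 57))) = √(-1/217 + (6 + 361*(-306))) = √(-1/217 + (6 - 110466)) = √(-1/217 - 110460) = √(-23969821/217) = 37*I*√3799453/217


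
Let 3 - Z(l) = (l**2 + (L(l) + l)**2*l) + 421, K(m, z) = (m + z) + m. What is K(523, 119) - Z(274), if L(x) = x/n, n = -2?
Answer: 5219365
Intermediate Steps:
K(m, z) = z + 2*m
L(x) = -x/2 (L(x) = x/(-2) = x*(-1/2) = -x/2)
Z(l) = -418 - l**2 - l**3/4 (Z(l) = 3 - ((l**2 + (-l/2 + l)**2*l) + 421) = 3 - ((l**2 + (l/2)**2*l) + 421) = 3 - ((l**2 + (l**2/4)*l) + 421) = 3 - ((l**2 + l**3/4) + 421) = 3 - (421 + l**2 + l**3/4) = 3 + (-421 - l**2 - l**3/4) = -418 - l**2 - l**3/4)
K(523, 119) - Z(274) = (119 + 2*523) - (-418 - 1*274**2 - 1/4*274**3) = (119 + 1046) - (-418 - 1*75076 - 1/4*20570824) = 1165 - (-418 - 75076 - 5142706) = 1165 - 1*(-5218200) = 1165 + 5218200 = 5219365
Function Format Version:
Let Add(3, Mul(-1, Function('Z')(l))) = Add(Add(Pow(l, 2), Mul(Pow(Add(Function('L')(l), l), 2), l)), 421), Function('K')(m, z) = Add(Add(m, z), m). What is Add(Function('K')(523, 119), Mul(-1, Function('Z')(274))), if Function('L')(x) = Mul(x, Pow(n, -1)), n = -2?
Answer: 5219365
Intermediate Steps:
Function('K')(m, z) = Add(z, Mul(2, m))
Function('L')(x) = Mul(Rational(-1, 2), x) (Function('L')(x) = Mul(x, Pow(-2, -1)) = Mul(x, Rational(-1, 2)) = Mul(Rational(-1, 2), x))
Function('Z')(l) = Add(-418, Mul(-1, Pow(l, 2)), Mul(Rational(-1, 4), Pow(l, 3))) (Function('Z')(l) = Add(3, Mul(-1, Add(Add(Pow(l, 2), Mul(Pow(Add(Mul(Rational(-1, 2), l), l), 2), l)), 421))) = Add(3, Mul(-1, Add(Add(Pow(l, 2), Mul(Pow(Mul(Rational(1, 2), l), 2), l)), 421))) = Add(3, Mul(-1, Add(Add(Pow(l, 2), Mul(Mul(Rational(1, 4), Pow(l, 2)), l)), 421))) = Add(3, Mul(-1, Add(Add(Pow(l, 2), Mul(Rational(1, 4), Pow(l, 3))), 421))) = Add(3, Mul(-1, Add(421, Pow(l, 2), Mul(Rational(1, 4), Pow(l, 3))))) = Add(3, Add(-421, Mul(-1, Pow(l, 2)), Mul(Rational(-1, 4), Pow(l, 3)))) = Add(-418, Mul(-1, Pow(l, 2)), Mul(Rational(-1, 4), Pow(l, 3))))
Add(Function('K')(523, 119), Mul(-1, Function('Z')(274))) = Add(Add(119, Mul(2, 523)), Mul(-1, Add(-418, Mul(-1, Pow(274, 2)), Mul(Rational(-1, 4), Pow(274, 3))))) = Add(Add(119, 1046), Mul(-1, Add(-418, Mul(-1, 75076), Mul(Rational(-1, 4), 20570824)))) = Add(1165, Mul(-1, Add(-418, -75076, -5142706))) = Add(1165, Mul(-1, -5218200)) = Add(1165, 5218200) = 5219365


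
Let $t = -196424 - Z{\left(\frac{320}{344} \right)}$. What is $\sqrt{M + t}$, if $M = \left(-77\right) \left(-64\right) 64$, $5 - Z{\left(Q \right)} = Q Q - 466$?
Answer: $\frac{\sqrt{219102553}}{43} \approx 344.24$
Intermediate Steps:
$Z{\left(Q \right)} = 471 - Q^{2}$ ($Z{\left(Q \right)} = 5 - \left(Q Q - 466\right) = 5 - \left(Q^{2} - 466\right) = 5 - \left(-466 + Q^{2}\right) = 471 - Q^{2}$)
$M = 315392$ ($M = 4928 \cdot 64 = 315392$)
$t = - \frac{364057255}{1849}$ ($t = -196424 - \left(471 - \left(\frac{320}{344}\right)^{2}\right) = -196424 - \left(471 - \left(320 \cdot \frac{1}{344}\right)^{2}\right) = -196424 - \left(471 - \left(\frac{40}{43}\right)^{2}\right) = -196424 - \left(471 - \frac{1600}{1849}\right) = -196424 - \frac{869279}{1849} = - \frac{364057255}{1849} \approx -1.9689 \cdot 10^{5}$)
$\sqrt{M + t} = \sqrt{315392 - \frac{364057255}{1849}} = \sqrt{\frac{219102553}{1849}} = \frac{\sqrt{219102553}}{43}$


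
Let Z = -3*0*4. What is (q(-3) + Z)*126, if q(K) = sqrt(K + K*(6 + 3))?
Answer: 126*I*sqrt(30) ≈ 690.13*I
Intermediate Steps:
Z = 0 (Z = 0*4 = 0)
q(K) = sqrt(10)*sqrt(K) (q(K) = sqrt(K + K*9) = sqrt(K + 9*K) = sqrt(10*K) = sqrt(10)*sqrt(K))
(q(-3) + Z)*126 = (sqrt(10)*sqrt(-3) + 0)*126 = (sqrt(10)*(I*sqrt(3)) + 0)*126 = (I*sqrt(30) + 0)*126 = (I*sqrt(30))*126 = 126*I*sqrt(30)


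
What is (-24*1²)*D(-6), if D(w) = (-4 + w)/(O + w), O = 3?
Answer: -80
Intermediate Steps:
D(w) = (-4 + w)/(3 + w)
(-24*1²)*D(-6) = (-24*1²)*((-4 - 6)/(3 - 6)) = (-24*1)*(-10/(-3)) = -(-8)*(-10) = -24*10/3 = -80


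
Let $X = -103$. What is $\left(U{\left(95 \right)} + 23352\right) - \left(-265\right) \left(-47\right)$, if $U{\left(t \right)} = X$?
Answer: $10794$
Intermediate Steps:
$U{\left(t \right)} = -103$
$\left(U{\left(95 \right)} + 23352\right) - \left(-265\right) \left(-47\right) = \left(-103 + 23352\right) - \left(-265\right) \left(-47\right) = 23249 - 12455 = 10794$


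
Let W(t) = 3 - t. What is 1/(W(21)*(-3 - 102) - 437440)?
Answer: -1/435550 ≈ -2.2959e-6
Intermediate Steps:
1/(W(21)*(-3 - 102) - 437440) = 1/((3 - 1*21)*(-3 - 102) - 437440) = 1/((3 - 21)*(-105) - 437440) = 1/(-18*(-105) - 437440) = 1/(1890 - 437440) = 1/(-435550) = -1/435550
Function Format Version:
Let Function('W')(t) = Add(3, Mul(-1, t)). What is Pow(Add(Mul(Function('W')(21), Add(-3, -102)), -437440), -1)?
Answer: Rational(-1, 435550) ≈ -2.2959e-6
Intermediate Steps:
Pow(Add(Mul(Function('W')(21), Add(-3, -102)), -437440), -1) = Pow(Add(Mul(Add(3, Mul(-1, 21)), Add(-3, -102)), -437440), -1) = Pow(Add(Mul(Add(3, -21), -105), -437440), -1) = Pow(Add(Mul(-18, -105), -437440), -1) = Pow(Add(1890, -437440), -1) = Pow(-435550, -1) = Rational(-1, 435550)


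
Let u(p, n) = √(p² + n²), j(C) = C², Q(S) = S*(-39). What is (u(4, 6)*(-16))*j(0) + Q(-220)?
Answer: 8580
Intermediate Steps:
Q(S) = -39*S
u(p, n) = √(n² + p²)
(u(4, 6)*(-16))*j(0) + Q(-220) = (√(6² + 4²)*(-16))*0² - 39*(-220) = (√(36 + 16)*(-16))*0 + 8580 = (√52*(-16))*0 + 8580 = ((2*√13)*(-16))*0 + 8580 = -32*√13*0 + 8580 = 0 + 8580 = 8580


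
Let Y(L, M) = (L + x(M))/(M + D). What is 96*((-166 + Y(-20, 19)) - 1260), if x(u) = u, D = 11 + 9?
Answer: -1779680/13 ≈ -1.3690e+5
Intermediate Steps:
D = 20
Y(L, M) = (L + M)/(20 + M) (Y(L, M) = (L + M)/(M + 20) = (L + M)/(20 + M))
96*((-166 + Y(-20, 19)) - 1260) = 96*((-166 + (-20 + 19)/(20 + 19)) - 1260) = 96*((-166 - 1/39) - 1260) = 96*(-6475/39 - 1260) = 96*(-55615/39) = -1779680/13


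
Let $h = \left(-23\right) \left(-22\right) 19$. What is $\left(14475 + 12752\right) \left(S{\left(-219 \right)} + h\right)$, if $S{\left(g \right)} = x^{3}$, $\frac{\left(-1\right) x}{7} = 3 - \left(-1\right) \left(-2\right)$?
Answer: $252421517$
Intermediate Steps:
$x = -7$ ($x = - 7 \left(3 - \left(-1\right) \left(-2\right)\right) = - 7 \left(3 - 2\right) = \left(-7\right) 1 = -7$)
$h = 9614$ ($h = 506 \cdot 19 = 9614$)
$S{\left(g \right)} = -343$ ($S{\left(g \right)} = \left(-7\right)^{3} = -343$)
$\left(14475 + 12752\right) \left(S{\left(-219 \right)} + h\right) = \left(14475 + 12752\right) \left(-343 + 9614\right) = 27227 \cdot 9271 = 252421517$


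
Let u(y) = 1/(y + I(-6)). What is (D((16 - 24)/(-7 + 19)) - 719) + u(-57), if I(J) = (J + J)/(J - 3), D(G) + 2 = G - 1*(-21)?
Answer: -351043/501 ≈ -700.68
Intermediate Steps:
D(G) = 19 + G (D(G) = -2 + (G - 1*(-21)) = -2 + (G + 21) = -2 + (21 + G) = 19 + G)
I(J) = 2*J/(-3 + J) (I(J) = (2*J)/(-3 + J) = 2*J/(-3 + J))
u(y) = 1/(4/3 + y) (u(y) = 1/(y + 2*(-6)/(-3 - 6)) = 1/(y + 2*(-6)/(-9)) = 1/(y + 2*(-6)*(-⅑)) = 1/(y + 4/3) = 1/(4/3 + y))
(D((16 - 24)/(-7 + 19)) - 719) + u(-57) = ((19 + (16 - 24)/(-7 + 19)) - 719) + 3/(4 + 3*(-57)) = ((19 - 8/12) - 719) + 3/(4 - 171) = ((19 - 8*1/12) - 719) + 3/(-167) = ((19 - ⅔) - 719) + 3*(-1/167) = (55/3 - 719) - 3/167 = -2102/3 - 3/167 = -351043/501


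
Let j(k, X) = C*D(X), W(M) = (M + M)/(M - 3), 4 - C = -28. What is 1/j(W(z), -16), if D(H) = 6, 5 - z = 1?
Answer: 1/192 ≈ 0.0052083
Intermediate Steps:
C = 32 (C = 4 - 1*(-28) = 4 + 28 = 32)
z = 4 (z = 5 - 1*1 = 5 - 1 = 4)
W(M) = 2*M/(-3 + M) (W(M) = (2*M)/(-3 + M) = 2*M/(-3 + M))
j(k, X) = 192 (j(k, X) = 32*6 = 192)
1/j(W(z), -16) = 1/192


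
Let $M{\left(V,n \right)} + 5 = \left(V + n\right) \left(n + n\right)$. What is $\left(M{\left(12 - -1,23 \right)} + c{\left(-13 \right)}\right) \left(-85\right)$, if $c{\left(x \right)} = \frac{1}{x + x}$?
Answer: $- \frac{3648625}{26} \approx -1.4033 \cdot 10^{5}$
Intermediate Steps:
$c{\left(x \right)} = \frac{1}{2 x}$
$M{\left(V,n \right)} = -5 + 2 n \left(V + n\right)$ ($M{\left(V,n \right)} = -5 + \left(V + n\right) \left(n + n\right) = -5 + \left(V + n\right) 2 n = -5 + 2 n \left(V + n\right)$)
$\left(M{\left(12 - -1,23 \right)} + c{\left(-13 \right)}\right) \left(-85\right) = \left(\left(-5 + 2 \cdot 23^{2} + 2 \left(12 - -1\right) 23\right) + \frac{1}{2 \left(-13\right)}\right) \left(-85\right) = \left(\left(-5 + 2 \cdot 529 + 2 \left(12 + 1\right) 23\right) + \frac{1}{2} \left(- \frac{1}{13}\right)\right) \left(-85\right) = \left(\left(-5 + 1058 + 2 \cdot 13 \cdot 23\right) - \frac{1}{26}\right) \left(-85\right) = \left(\left(-5 + 1058 + 598\right) - \frac{1}{26}\right) \left(-85\right) = \left(1651 - \frac{1}{26}\right) \left(-85\right) = \frac{42925}{26} \left(-85\right) = - \frac{3648625}{26}$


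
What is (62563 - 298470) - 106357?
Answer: -342264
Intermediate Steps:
(62563 - 298470) - 106357 = -235907 - 106357 = -342264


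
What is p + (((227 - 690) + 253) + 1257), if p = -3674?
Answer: -2627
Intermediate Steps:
p + (((227 - 690) + 253) + 1257) = -3674 + (((227 - 690) + 253) + 1257) = -3674 + ((-463 + 253) + 1257) = -3674 + (-210 + 1257) = -3674 + 1047 = -2627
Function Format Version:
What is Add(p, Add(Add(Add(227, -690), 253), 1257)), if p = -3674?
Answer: -2627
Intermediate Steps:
Add(p, Add(Add(Add(227, -690), 253), 1257)) = Add(-3674, Add(Add(Add(227, -690), 253), 1257)) = Add(-3674, Add(Add(-463, 253), 1257)) = Add(-3674, Add(-210, 1257)) = Add(-3674, 1047) = -2627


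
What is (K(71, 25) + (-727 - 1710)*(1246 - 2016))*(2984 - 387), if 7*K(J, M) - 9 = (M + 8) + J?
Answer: 4873286453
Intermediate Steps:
K(J, M) = 17/7 + J/7 + M/7 (K(J, M) = 9/7 + ((M + 8) + J)/7 = 9/7 + ((8 + M) + J)/7 = 9/7 + (8 + J + M)/7 = 9/7 + (8/7 + J/7 + M/7) = 17/7 + J/7 + M/7)
(K(71, 25) + (-727 - 1710)*(1246 - 2016))*(2984 - 387) = ((17/7 + (1/7)*71 + (1/7)*25) + (-727 - 1710)*(1246 - 2016))*(2984 - 387) = ((17/7 + 71/7 + 25/7) - 2437*(-770))*2597 = (113/7 + 1876490)*2597 = (13135543/7)*2597 = 4873286453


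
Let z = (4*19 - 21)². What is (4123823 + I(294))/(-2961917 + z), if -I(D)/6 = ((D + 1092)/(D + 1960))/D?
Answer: -8133209887/5835674747 ≈ -1.3937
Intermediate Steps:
z = 3025 (z = (76 - 21)² = 55² = 3025)
I(D) = -6*(1092 + D)/(D*(1960 + D)) (I(D) = -6*(D + 1092)/(D + 1960)/D = -6*(1092 + D)/(1960 + D)/D = -6*(1092 + D)/(D*(1960 + D)))
(4123823 + I(294))/(-2961917 + z) = (4123823 + 6*(-1092 - 1*294)/(294*(1960 + 294)))/(-2961917 + 3025) = (4123823 + 6*(1/294)*(-1092 - 294)/2254)/(-2958892) = (4123823 + 6*(1/294)*(1/2254)*(-1386))*(-1/2958892) = (4123823 - 99/7889)*(-1/2958892) = (32532839548/7889)*(-1/2958892) = -8133209887/5835674747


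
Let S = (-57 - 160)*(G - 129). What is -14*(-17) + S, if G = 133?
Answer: -630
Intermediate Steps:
S = -868 (S = (-57 - 160)*(133 - 129) = -217*4 = -868)
-14*(-17) + S = -14*(-17) - 868 = 238 - 868 = -630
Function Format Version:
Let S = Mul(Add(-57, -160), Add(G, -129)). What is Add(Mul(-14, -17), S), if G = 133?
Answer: -630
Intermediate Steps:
S = -868 (S = Mul(Add(-57, -160), Add(133, -129)) = Mul(-217, 4) = -868)
Add(Mul(-14, -17), S) = Add(Mul(-14, -17), -868) = Add(238, -868) = -630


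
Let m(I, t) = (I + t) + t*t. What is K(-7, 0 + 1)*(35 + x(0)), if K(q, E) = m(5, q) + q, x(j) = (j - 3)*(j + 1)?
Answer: 1280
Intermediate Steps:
x(j) = (1 + j)*(-3 + j) (x(j) = (-3 + j)*(1 + j) = (1 + j)*(-3 + j))
m(I, t) = I + t + t**2 (m(I, t) = (I + t) + t**2 = I + t + t**2)
K(q, E) = 5 + q**2 + 2*q (K(q, E) = (5 + q + q**2) + q = 5 + q**2 + 2*q)
K(-7, 0 + 1)*(35 + x(0)) = (5 + (-7)**2 + 2*(-7))*(35 + (-3 + 0**2 - 2*0)) = (5 + 49 - 14)*(35 + (-3 + 0 + 0)) = 40*(35 - 3) = 40*32 = 1280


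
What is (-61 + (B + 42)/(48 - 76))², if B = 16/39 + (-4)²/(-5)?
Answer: 29020144609/7452900 ≈ 3893.8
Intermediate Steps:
B = -544/195 (B = 16*(1/39) + 16*(-⅕) = 16/39 - 16/5 = -544/195 ≈ -2.7897)
(-61 + (B + 42)/(48 - 76))² = (-61 + (-544/195 + 42)/(48 - 76))² = (-61 + (7646/195)/(-28))² = (-61 + (7646/195)*(-1/28))² = (-61 - 3823/2730)² = (-170353/2730)² = 29020144609/7452900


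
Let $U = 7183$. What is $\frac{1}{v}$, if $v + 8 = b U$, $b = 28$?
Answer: $\frac{1}{201116} \approx 4.9723 \cdot 10^{-6}$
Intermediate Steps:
$v = 201116$ ($v = -8 + 28 \cdot 7183 = -8 + 201124 = 201116$)
$\frac{1}{v} = \frac{1}{201116}$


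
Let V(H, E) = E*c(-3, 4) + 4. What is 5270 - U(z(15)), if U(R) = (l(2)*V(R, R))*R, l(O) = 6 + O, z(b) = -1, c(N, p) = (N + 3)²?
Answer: 5302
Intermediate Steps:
c(N, p) = (3 + N)²
V(H, E) = 4 (V(H, E) = E*(3 - 3)² + 4 = E*0² + 4 = E*0 + 4 = 0 + 4 = 4)
U(R) = 32*R (U(R) = ((6 + 2)*4)*R = (8*4)*R = 32*R)
5270 - U(z(15)) = 5270 - 32*(-1) = 5270 - 1*(-32) = 5270 + 32 = 5302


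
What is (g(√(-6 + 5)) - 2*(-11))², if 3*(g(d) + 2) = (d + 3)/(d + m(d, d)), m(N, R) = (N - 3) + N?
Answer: 10679/27 - 716*I/81 ≈ 395.52 - 8.8395*I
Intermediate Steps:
m(N, R) = -3 + 2*N (m(N, R) = (-3 + N) + N = -3 + 2*N)
g(d) = -2 + (3 + d)/(3*(-3 + 3*d)) (g(d) = -2 + ((d + 3)/(d + (-3 + 2*d)))/3 = -2 + ((3 + d)/(-3 + 3*d))/3 = -2 + (3 + d)/(3*(-3 + 3*d)))
(g(√(-6 + 5)) - 2*(-11))² = ((21 - 17*√(-6 + 5))/(9*(-1 + √(-6 + 5))) - 2*(-11))² = ((21 - 17*I)/(9*(-1 + √(-1))) + 22)² = ((21 - 17*I)/(9*(-1 + I)) + 22)² = (((-1 - I)/2)*(21 - 17*I)/9 + 22)² = ((-1 - I)*(21 - 17*I)/18 + 22)² = (22 + (-1 - I)*(21 - 17*I)/18)²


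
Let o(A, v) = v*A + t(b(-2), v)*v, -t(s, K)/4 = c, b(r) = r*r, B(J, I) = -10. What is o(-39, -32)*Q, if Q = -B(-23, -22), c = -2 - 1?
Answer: 8640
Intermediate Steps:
b(r) = r**2
c = -3
t(s, K) = 12 (t(s, K) = -4*(-3) = 12)
Q = 10 (Q = -1*(-10) = 10)
o(A, v) = 12*v + A*v (o(A, v) = v*A + 12*v = A*v + 12*v = 12*v + A*v)
o(-39, -32)*Q = -32*(12 - 39)*10 = -32*(-27)*10 = 864*10 = 8640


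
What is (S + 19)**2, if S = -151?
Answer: 17424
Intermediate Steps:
(S + 19)**2 = (-151 + 19)**2 = (-132)**2 = 17424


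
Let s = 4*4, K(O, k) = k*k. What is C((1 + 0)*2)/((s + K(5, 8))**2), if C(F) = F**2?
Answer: 1/1600 ≈ 0.00062500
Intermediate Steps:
K(O, k) = k**2
s = 16
C((1 + 0)*2)/((s + K(5, 8))**2) = ((1 + 0)*2)**2/((16 + 8**2)**2) = (1*2)**2/((16 + 64)**2) = 2**2/(80**2) = 4/6400 = 4*(1/6400) = 1/1600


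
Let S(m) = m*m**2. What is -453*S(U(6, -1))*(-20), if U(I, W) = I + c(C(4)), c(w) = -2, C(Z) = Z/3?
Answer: 579840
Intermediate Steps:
C(Z) = Z/3 (C(Z) = Z*(1/3) = Z/3)
U(I, W) = -2 + I (U(I, W) = I - 2 = -2 + I)
S(m) = m**3
-453*S(U(6, -1))*(-20) = -453*(-2 + 6)**3*(-20) = -453*4**3*(-20) = -28992*(-20) = -453*(-1280) = 579840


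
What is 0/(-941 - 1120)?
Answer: 0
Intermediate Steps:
0/(-941 - 1120) = 0/(-2061) = -1/2061*0 = 0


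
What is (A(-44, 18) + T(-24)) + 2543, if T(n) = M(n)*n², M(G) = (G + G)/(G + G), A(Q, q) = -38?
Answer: 3081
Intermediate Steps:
M(G) = 1 (M(G) = (2*G)/((2*G)) = (2*G)*(1/(2*G)) = 1)
T(n) = n² (T(n) = 1*n² = n²)
(A(-44, 18) + T(-24)) + 2543 = (-38 + (-24)²) + 2543 = (-38 + 576) + 2543 = 538 + 2543 = 3081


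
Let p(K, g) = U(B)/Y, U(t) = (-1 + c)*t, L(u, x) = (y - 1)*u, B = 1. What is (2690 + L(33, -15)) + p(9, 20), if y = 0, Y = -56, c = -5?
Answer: 74399/28 ≈ 2657.1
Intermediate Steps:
L(u, x) = -u (L(u, x) = (0 - 1)*u = -u)
U(t) = -6*t (U(t) = (-1 - 5)*t = -6*t)
p(K, g) = 3/28 (p(K, g) = -6*1/(-56) = -6*(-1/56) = 3/28)
(2690 + L(33, -15)) + p(9, 20) = (2690 - 1*33) + 3/28 = (2690 - 33) + 3/28 = 2657 + 3/28 = 74399/28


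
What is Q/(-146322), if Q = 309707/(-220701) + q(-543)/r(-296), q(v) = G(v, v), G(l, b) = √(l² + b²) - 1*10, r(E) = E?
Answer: 44733131/4779424934856 + 181*√2/14437104 ≈ 2.7090e-5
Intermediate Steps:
G(l, b) = -10 + √(b² + l²) (G(l, b) = √(b² + l²) - 10 = -10 + √(b² + l²))
q(v) = -10 + √2*√(v²) (q(v) = -10 + √(v² + v²) = -10 + √(2*v²) = -10 + √2*√(v²))
Q = -44733131/32663748 - 543*√2/296 (Q = 309707/(-220701) + (-10 + √2*√((-543)²))/(-296) = 309707*(-1/220701) + (-10 + √2*√294849)*(-1/296) = -309707/220701 + (-10 + √2*543)*(-1/296) = -309707/220701 + (-10 + 543*√2)*(-1/296) = -309707/220701 + (5/148 - 543*√2/296) = -44733131/32663748 - 543*√2/296 ≈ -3.9638)
Q/(-146322) = (-44733131/32663748 - 543*√2/296)/(-146322) = (-44733131/32663748 - 543*√2/296)*(-1/146322) = 44733131/4779424934856 + 181*√2/14437104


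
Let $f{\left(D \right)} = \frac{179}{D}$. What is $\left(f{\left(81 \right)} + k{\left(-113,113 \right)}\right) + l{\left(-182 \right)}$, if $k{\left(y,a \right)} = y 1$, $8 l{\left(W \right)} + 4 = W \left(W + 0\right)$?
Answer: $\frac{326366}{81} \approx 4029.2$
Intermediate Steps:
$l{\left(W \right)} = - \frac{1}{2} + \frac{W^{2}}{8}$ ($l{\left(W \right)} = - \frac{1}{2} + \frac{W \left(W + 0\right)}{8} = - \frac{1}{2} + \frac{W W}{8} = - \frac{1}{2} + \frac{W^{2}}{8}$)
$k{\left(y,a \right)} = y$
$\left(f{\left(81 \right)} + k{\left(-113,113 \right)}\right) + l{\left(-182 \right)} = \left(\frac{179}{81} - 113\right) - \left(\frac{1}{2} - \frac{\left(-182\right)^{2}}{8}\right) = \left(179 \cdot \frac{1}{81} - 113\right) + \left(- \frac{1}{2} + \frac{1}{8} \cdot 33124\right) = \left(\frac{179}{81} - 113\right) + \left(- \frac{1}{2} + \frac{8281}{2}\right) = - \frac{8974}{81} + 4140 = \frac{326366}{81}$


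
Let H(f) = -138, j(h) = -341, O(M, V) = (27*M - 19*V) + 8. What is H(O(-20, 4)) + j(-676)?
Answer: -479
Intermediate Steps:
O(M, V) = 8 - 19*V + 27*M (O(M, V) = (-19*V + 27*M) + 8 = 8 - 19*V + 27*M)
H(O(-20, 4)) + j(-676) = -138 - 341 = -479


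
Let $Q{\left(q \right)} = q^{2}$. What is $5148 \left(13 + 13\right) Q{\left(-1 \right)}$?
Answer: $133848$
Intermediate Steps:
$5148 \left(13 + 13\right) Q{\left(-1 \right)} = 5148 \left(13 + 13\right) \left(-1\right)^{2} = 5148 \cdot 26 \cdot 1 = 5148 \cdot 26 = 133848$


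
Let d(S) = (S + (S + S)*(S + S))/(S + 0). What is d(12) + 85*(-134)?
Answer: -11341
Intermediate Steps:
d(S) = (S + 4*S²)/S (d(S) = (S + (2*S)*(2*S))/S = (S + 4*S²)/S)
d(12) + 85*(-134) = (1 + 4*12) + 85*(-134) = (1 + 48) - 11390 = 49 - 11390 = -11341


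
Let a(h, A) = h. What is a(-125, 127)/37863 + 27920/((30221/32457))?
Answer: 34311425619095/1144257723 ≈ 29986.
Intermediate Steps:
a(-125, 127)/37863 + 27920/((30221/32457)) = -125/37863 + 27920/((30221/32457)) = -125*1/37863 + 27920/((30221*(1/32457))) = -125/37863 + 27920/(30221/32457) = -125/37863 + 27920*(32457/30221) = -125/37863 + 906199440/30221 = 34311425619095/1144257723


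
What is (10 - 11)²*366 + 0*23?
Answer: 366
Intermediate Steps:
(10 - 11)²*366 + 0*23 = (-1)²*366 + 0 = 1*366 + 0 = 366 + 0 = 366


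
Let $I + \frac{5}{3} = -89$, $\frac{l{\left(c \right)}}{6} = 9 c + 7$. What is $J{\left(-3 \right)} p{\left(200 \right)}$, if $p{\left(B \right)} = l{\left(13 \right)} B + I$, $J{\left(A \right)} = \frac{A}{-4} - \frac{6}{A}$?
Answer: $\frac{1226852}{3} \approx 4.0895 \cdot 10^{5}$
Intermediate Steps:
$l{\left(c \right)} = 42 + 54 c$ ($l{\left(c \right)} = 6 \left(9 c + 7\right) = 6 \left(7 + 9 c\right) = 42 + 54 c$)
$I = - \frac{272}{3}$ ($I = - \frac{5}{3} - 89 = - \frac{272}{3} \approx -90.667$)
$J{\left(A \right)} = - \frac{6}{A} - \frac{A}{4}$ ($J{\left(A \right)} = A \left(- \frac{1}{4}\right) - \frac{6}{A} = - \frac{A}{4} - \frac{6}{A} = - \frac{6}{A} - \frac{A}{4}$)
$p{\left(B \right)} = - \frac{272}{3} + 744 B$ ($p{\left(B \right)} = \left(42 + 54 \cdot 13\right) B - \frac{272}{3} = \left(42 + 702\right) B - \frac{272}{3} = 744 B - \frac{272}{3} = - \frac{272}{3} + 744 B$)
$J{\left(-3 \right)} p{\left(200 \right)} = \left(- \frac{6}{-3} - - \frac{3}{4}\right) \left(- \frac{272}{3} + 744 \cdot 200\right) = \left(\left(-6\right) \left(- \frac{1}{3}\right) + \frac{3}{4}\right) \left(- \frac{272}{3} + 148800\right) = \left(2 + \frac{3}{4}\right) \frac{446128}{3} = \frac{11}{4} \cdot \frac{446128}{3} = \frac{1226852}{3}$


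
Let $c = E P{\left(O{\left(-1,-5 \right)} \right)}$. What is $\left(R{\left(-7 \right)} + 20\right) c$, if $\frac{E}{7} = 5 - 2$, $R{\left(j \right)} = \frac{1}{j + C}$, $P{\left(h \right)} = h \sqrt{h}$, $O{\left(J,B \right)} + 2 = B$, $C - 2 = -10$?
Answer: $- \frac{14651 i \sqrt{7}}{5} \approx - 7752.6 i$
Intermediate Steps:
$C = -8$ ($C = 2 - 10 = -8$)
$O{\left(J,B \right)} = -2 + B$
$P{\left(h \right)} = h^{\frac{3}{2}}$
$R{\left(j \right)} = \frac{1}{-8 + j}$ ($R{\left(j \right)} = \frac{1}{j - 8} = \frac{1}{-8 + j}$)
$E = 21$ ($E = 7 \left(5 - 2\right) = 7 \cdot 3 = 21$)
$c = - 147 i \sqrt{7}$ ($c = 21 \left(-2 - 5\right)^{\frac{3}{2}} = 21 \left(-7\right)^{\frac{3}{2}} = 21 \left(- 7 i \sqrt{7}\right) = - 147 i \sqrt{7} \approx - 388.93 i$)
$\left(R{\left(-7 \right)} + 20\right) c = \left(\frac{1}{-8 - 7} + 20\right) \left(- 147 i \sqrt{7}\right) = \left(\frac{1}{-15} + 20\right) \left(- 147 i \sqrt{7}\right) = \left(- \frac{1}{15} + 20\right) \left(- 147 i \sqrt{7}\right) = \frac{299 \left(- 147 i \sqrt{7}\right)}{15} = - \frac{14651 i \sqrt{7}}{5}$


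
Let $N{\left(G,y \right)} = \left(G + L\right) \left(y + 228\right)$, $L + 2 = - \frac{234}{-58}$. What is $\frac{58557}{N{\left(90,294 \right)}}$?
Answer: $\frac{19519}{16014} \approx 1.2189$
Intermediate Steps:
$L = \frac{59}{29}$ ($L = -2 - \frac{234}{-58} = -2 - - \frac{117}{29} = -2 + \frac{117}{29} = \frac{59}{29} \approx 2.0345$)
$N{\left(G,y \right)} = \left(228 + y\right) \left(\frac{59}{29} + G\right)$ ($N{\left(G,y \right)} = \left(G + \frac{59}{29}\right) \left(y + 228\right) = \left(\frac{59}{29} + G\right) \left(228 + y\right) = \left(228 + y\right) \left(\frac{59}{29} + G\right)$)
$\frac{58557}{N{\left(90,294 \right)}} = \frac{58557}{\frac{13452}{29} + 228 \cdot 90 + \frac{59}{29} \cdot 294 + 90 \cdot 294} = \frac{58557}{\frac{13452}{29} + 20520 + \frac{17346}{29} + 26460} = \frac{58557}{48042} = 58557 \cdot \frac{1}{48042} = \frac{19519}{16014}$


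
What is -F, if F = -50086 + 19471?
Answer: 30615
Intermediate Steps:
F = -30615
-F = -1*(-30615) = 30615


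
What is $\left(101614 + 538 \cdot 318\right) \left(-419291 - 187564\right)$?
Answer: $-165488144790$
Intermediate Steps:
$\left(101614 + 538 \cdot 318\right) \left(-419291 - 187564\right) = \left(101614 + 171084\right) \left(-606855\right) = 272698 \left(-606855\right) = -165488144790$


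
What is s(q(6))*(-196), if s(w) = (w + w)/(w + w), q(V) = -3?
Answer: -196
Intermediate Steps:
s(w) = 1 (s(w) = (2*w)/((2*w)) = (2*w)*(1/(2*w)) = 1)
s(q(6))*(-196) = 1*(-196) = -196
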